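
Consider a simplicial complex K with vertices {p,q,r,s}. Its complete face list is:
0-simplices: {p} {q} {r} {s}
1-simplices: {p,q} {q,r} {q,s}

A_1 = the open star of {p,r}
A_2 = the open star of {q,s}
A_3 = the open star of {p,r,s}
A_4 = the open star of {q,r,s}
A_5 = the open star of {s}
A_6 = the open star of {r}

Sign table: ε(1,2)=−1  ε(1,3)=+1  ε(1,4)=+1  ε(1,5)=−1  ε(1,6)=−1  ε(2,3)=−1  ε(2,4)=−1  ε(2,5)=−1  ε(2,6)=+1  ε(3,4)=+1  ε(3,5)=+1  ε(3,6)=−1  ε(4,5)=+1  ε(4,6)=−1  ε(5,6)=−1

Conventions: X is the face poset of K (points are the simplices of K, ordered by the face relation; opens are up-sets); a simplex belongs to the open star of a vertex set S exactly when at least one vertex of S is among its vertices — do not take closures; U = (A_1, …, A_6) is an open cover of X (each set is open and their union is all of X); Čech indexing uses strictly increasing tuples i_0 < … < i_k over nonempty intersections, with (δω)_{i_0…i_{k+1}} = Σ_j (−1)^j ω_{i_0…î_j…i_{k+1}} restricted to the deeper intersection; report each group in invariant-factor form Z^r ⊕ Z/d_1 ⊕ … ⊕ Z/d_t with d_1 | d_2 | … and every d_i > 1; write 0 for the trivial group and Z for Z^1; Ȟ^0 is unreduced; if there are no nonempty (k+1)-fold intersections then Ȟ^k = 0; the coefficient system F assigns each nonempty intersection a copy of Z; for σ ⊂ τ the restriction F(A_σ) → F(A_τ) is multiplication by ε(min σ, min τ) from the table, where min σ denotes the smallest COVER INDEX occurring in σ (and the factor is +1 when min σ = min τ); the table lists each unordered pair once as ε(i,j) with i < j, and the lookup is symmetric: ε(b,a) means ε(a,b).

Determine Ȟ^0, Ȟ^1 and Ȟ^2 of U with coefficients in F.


Ȟ^0 ≅ Z,  Ȟ^1 ≅ 0,  Ȟ^2 ≅ 0

nerve of the cover:
  A1={{p},{r},{p,q},{q,r}} A2={{q},{s},{p,q},{q,r},{q,s}} A3={{p},{r},{s},{p,q},{q,r},{q,s}} A4={{q},{r},{s},{p,q},{q,r},{q,s}} A5={{s},{q,s}} A6={{r},{q,r}}
  A12={{p,q},{q,r}} A13={{p},{r},{p,q},{q,r}} A14={{r},{p,q},{q,r}} A16={{r},{q,r}} A23={{s},{p,q},{q,r},{q,s}} A24={{q},{s},{p,q},{q,r},{q,s}} A25={{s},{q,s}} A26={{q,r}} A34={{r},{s},{p,q},{q,r},{q,s}} A35={{s},{q,s}} A36={{r},{q,r}} A45={{s},{q,s}} A46={{r},{q,r}}
  A123={{p,q},{q,r}} A124={{p,q},{q,r}} A126={{q,r}} A134={{r},{p,q},{q,r}} A136={{r},{q,r}} A146={{r},{q,r}} A234={{s},{p,q},{q,r},{q,s}} A235={{s},{q,s}} A236={{q,r}} A245={{s},{q,s}} A246={{q,r}} A345={{s},{q,s}} A346={{r},{q,r}}
  A1234={{p,q},{q,r}} A1236={{q,r}} A1246={{q,r}} A1346={{r},{q,r}} A2345={{s},{q,s}} A2346={{q,r}}
  A12346={{q,r}}
C dims 6,13,13,6; δ0: rk 5, SNF 1^5; δ1: rk 8, SNF 1^8; δ2: rk 5, SNF 1^5
Ȟ^0 = (6 − 5) − 0 = 1, so Ȟ^0 ≅ Z
Ȟ^1 = (13 − 8) − 5 = 0, so Ȟ^1 ≅ 0
Ȟ^2 = (13 − 5) − 8 = 0, so Ȟ^2 ≅ 0


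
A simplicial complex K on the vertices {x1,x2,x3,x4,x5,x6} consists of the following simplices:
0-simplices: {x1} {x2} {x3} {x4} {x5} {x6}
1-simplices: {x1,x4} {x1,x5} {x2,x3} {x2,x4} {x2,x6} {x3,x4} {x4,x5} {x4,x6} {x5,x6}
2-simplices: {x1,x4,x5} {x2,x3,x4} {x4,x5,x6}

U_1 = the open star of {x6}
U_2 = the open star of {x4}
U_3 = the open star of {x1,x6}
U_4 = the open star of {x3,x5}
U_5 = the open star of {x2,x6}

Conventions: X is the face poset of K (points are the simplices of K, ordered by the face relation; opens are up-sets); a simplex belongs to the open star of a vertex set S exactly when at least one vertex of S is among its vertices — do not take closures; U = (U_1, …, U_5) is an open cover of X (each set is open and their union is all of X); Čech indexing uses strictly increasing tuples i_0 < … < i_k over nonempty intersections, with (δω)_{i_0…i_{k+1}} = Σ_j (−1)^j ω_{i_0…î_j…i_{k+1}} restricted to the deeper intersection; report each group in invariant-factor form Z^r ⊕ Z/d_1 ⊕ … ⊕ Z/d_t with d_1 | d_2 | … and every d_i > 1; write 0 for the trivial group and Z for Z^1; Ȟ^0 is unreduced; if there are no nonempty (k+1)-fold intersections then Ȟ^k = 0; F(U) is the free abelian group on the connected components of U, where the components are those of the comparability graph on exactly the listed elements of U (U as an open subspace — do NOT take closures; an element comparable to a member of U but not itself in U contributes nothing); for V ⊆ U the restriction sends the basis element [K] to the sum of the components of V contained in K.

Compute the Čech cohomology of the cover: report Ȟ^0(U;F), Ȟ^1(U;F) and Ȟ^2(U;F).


cover nerve:
  U1={{x6},{x2,x6},{x4,x6},{x5,x6},{x4,x5,x6}} U2={{x4},{x1,x4},{x2,x4},{x3,x4},{x4,x5},{x4,x6},{x1,x4,x5},{x2,x3,x4},{x4,x5,x6}} U3={{x1},{x6},{x1,x4},{x1,x5},{x2,x6},{x4,x6},{x5,x6},{x1,x4,x5},{x4,x5,x6}} U4={{x3},{x5},{x1,x5},{x2,x3},{x3,x4},{x4,x5},{x5,x6},{x1,x4,x5},{x2,x3,x4},{x4,x5,x6}} U5={{x2},{x6},{x2,x3},{x2,x4},{x2,x6},{x4,x6},{x5,x6},{x2,x3,x4},{x4,x5,x6}}
  U12={{x4,x6},{x4,x5,x6}} U13={{x6},{x2,x6},{x4,x6},{x5,x6},{x4,x5,x6}} U14={{x5,x6},{x4,x5,x6}} U15={{x6},{x2,x6},{x4,x6},{x5,x6},{x4,x5,x6}} U23={{x1,x4},{x4,x6},{x1,x4,x5},{x4,x5,x6}} U24={{x3,x4},{x4,x5},{x1,x4,x5},{x2,x3,x4},{x4,x5,x6}} U25={{x2,x4},{x4,x6},{x2,x3,x4},{x4,x5,x6}} U34={{x1,x5},{x5,x6},{x1,x4,x5},{x4,x5,x6}} U35={{x6},{x2,x6},{x4,x6},{x5,x6},{x4,x5,x6}} U45={{x2,x3},{x5,x6},{x2,x3,x4},{x4,x5,x6}}
  U123={{x4,x6},{x4,x5,x6}} U124={{x4,x5,x6}} U125={{x4,x6},{x4,x5,x6}} U134={{x5,x6},{x4,x5,x6}} U135={{x6},{x2,x6},{x4,x6},{x5,x6},{x4,x5,x6}} U145={{x5,x6},{x4,x5,x6}} U234={{x1,x4,x5},{x4,x5,x6}} U235={{x4,x6},{x4,x5,x6}} U245={{x2,x3,x4},{x4,x5,x6}} U345={{x5,x6},{x4,x5,x6}}
  U1234={{x4,x5,x6}} U1235={{x4,x6},{x4,x5,x6}} U1245={{x4,x5,x6}} U1345={{x5,x6},{x4,x5,x6}} U2345={{x4,x5,x6}}
  U12345={{x4,x5,x6}}
components per intersection:
  U1: {{x6},{x2,x6},{x4,x6},{x5,x6},{x4,x5,x6}}
  U2: {{x4},{x1,x4},{x2,x4},{x3,x4},{x4,x5},{x4,x6},{x1,x4,x5},{x2,x3,x4},{x4,x5,x6}}
  U3: {{x1},{x1,x4},{x1,x5},{x1,x4,x5}} {{x6},{x2,x6},{x4,x6},{x5,x6},{x4,x5,x6}}
  U4: {{x3},{x2,x3},{x3,x4},{x2,x3,x4}} {{x5},{x1,x5},{x4,x5},{x5,x6},{x1,x4,x5},{x4,x5,x6}}
  U5: {{x2},{x6},{x2,x3},{x2,x4},{x2,x6},{x4,x6},{x5,x6},{x2,x3,x4},{x4,x5,x6}}
  U12: {{x4,x6},{x4,x5,x6}}
  U13: {{x6},{x2,x6},{x4,x6},{x5,x6},{x4,x5,x6}}
  U14: {{x5,x6},{x4,x5,x6}}
  U15: {{x6},{x2,x6},{x4,x6},{x5,x6},{x4,x5,x6}}
  U23: {{x1,x4},{x1,x4,x5}} {{x4,x6},{x4,x5,x6}}
  U24: {{x3,x4},{x2,x3,x4}} {{x4,x5},{x1,x4,x5},{x4,x5,x6}}
  U25: {{x2,x4},{x2,x3,x4}} {{x4,x6},{x4,x5,x6}}
  U34: {{x1,x5},{x1,x4,x5}} {{x5,x6},{x4,x5,x6}}
  U35: {{x6},{x2,x6},{x4,x6},{x5,x6},{x4,x5,x6}}
  U45: {{x2,x3},{x2,x3,x4}} {{x5,x6},{x4,x5,x6}}
  U123: {{x4,x6},{x4,x5,x6}}
  U124: {{x4,x5,x6}}
  U125: {{x4,x6},{x4,x5,x6}}
  U134: {{x5,x6},{x4,x5,x6}}
  U135: {{x6},{x2,x6},{x4,x6},{x5,x6},{x4,x5,x6}}
  U145: {{x5,x6},{x4,x5,x6}}
  U234: {{x1,x4,x5}} {{x4,x5,x6}}
  U235: {{x4,x6},{x4,x5,x6}}
  U245: {{x2,x3,x4}} {{x4,x5,x6}}
  U345: {{x5,x6},{x4,x5,x6}}
  U1234: {{x4,x5,x6}}
  U1235: {{x4,x6},{x4,x5,x6}}
  U1245: {{x4,x5,x6}}
  U1345: {{x5,x6},{x4,x5,x6}}
  U2345: {{x4,x5,x6}}
  U12345: {{x4,x5,x6}}
C dims 7,15,12,5; δ0: rk 6, SNF 1^6; δ1: rk 8, SNF 1^8; δ2: rk 4, SNF 1^4
Ȟ^0: (7−6)−0=1 ⇒ Z
Ȟ^1: (15−8)−6=1 ⇒ Z
Ȟ^2: (12−4)−8=0 ⇒ 0

Ȟ^0 = Z, Ȟ^1 = Z, Ȟ^2 = 0


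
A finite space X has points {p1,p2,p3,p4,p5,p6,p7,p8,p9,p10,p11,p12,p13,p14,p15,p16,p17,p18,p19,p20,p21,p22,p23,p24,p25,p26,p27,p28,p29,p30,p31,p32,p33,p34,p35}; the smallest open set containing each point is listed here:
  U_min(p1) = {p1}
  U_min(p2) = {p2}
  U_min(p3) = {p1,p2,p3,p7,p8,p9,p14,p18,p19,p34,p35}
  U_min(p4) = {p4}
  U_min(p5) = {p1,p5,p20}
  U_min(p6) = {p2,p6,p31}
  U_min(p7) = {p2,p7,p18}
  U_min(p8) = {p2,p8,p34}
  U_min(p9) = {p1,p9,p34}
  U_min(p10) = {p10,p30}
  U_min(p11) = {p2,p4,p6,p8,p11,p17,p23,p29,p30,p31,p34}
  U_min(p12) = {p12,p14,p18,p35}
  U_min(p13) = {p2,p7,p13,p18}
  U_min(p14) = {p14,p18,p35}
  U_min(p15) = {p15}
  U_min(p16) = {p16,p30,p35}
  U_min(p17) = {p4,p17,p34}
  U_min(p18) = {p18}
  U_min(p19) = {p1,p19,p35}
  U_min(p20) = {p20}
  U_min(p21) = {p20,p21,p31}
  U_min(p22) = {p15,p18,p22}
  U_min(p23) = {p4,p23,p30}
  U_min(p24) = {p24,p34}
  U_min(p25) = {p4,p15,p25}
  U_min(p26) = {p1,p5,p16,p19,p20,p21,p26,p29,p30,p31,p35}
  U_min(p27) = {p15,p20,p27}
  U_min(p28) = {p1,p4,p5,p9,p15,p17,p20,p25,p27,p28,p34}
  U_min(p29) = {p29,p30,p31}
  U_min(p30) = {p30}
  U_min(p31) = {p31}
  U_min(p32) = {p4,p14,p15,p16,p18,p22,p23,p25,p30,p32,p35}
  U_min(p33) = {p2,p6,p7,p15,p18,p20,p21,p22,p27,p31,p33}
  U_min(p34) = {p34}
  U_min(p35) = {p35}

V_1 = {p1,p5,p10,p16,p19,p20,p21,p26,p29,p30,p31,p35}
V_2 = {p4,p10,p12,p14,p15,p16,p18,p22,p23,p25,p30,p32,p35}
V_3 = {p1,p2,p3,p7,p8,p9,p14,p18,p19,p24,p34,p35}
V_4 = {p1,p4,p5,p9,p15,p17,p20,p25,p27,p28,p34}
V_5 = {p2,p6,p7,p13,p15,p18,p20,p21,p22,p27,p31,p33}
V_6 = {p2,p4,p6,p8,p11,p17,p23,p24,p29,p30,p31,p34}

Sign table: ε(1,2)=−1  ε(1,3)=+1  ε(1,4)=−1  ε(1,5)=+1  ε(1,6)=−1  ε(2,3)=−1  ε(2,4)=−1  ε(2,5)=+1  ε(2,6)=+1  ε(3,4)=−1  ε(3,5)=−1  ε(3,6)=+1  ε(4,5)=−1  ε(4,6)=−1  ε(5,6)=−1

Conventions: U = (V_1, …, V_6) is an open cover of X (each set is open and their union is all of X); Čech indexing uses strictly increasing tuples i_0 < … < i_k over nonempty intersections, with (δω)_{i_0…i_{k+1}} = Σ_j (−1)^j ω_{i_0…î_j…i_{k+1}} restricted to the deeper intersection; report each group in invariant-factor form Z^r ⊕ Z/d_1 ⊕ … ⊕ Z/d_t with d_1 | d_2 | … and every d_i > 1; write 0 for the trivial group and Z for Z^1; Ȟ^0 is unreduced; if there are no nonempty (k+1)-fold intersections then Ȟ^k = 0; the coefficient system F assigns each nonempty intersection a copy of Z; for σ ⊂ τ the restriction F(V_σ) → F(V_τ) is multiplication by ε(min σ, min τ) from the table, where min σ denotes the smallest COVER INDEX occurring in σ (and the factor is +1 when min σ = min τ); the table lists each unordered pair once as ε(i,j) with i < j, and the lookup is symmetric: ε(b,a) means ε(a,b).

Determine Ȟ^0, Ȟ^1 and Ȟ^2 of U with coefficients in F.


nerve simplices:
  V12={p10,p16,p30,p35} V13={p1,p19,p35} V14={p1,p5,p20} V15={p20,p21,p31} V16={p29,p30,p31} V23={p14,p18,p35} V24={p4,p15,p25} V25={p15,p18,p22} V26={p4,p23,p30} V34={p1,p9,p34} V35={p2,p7,p18} V36={p2,p8,p24,p34} V45={p15,p20,p27} V46={p4,p17,p34} V56={p2,p6,p31}
  V123={p35} V126={p30} V134={p1} V145={p20} V156={p31} V235={p18} V245={p15} V246={p4} V346={p34} V356={p2}
C dims 6,15,10; δ0: rk 6, SNF 1^5·2; δ1: rk 9, SNF 1^9
degree 0: 6−6−0 = 0 → Ȟ^0 ≅ 0
degree 1: 15−9−6 = 0 plus torsion [2] → Ȟ^1 ≅ Z/2
degree 2: 10−0−9 = 1 → Ȟ^2 ≅ Z

Ȟ^0 = 0; Ȟ^1 = Z/2; Ȟ^2 = Z


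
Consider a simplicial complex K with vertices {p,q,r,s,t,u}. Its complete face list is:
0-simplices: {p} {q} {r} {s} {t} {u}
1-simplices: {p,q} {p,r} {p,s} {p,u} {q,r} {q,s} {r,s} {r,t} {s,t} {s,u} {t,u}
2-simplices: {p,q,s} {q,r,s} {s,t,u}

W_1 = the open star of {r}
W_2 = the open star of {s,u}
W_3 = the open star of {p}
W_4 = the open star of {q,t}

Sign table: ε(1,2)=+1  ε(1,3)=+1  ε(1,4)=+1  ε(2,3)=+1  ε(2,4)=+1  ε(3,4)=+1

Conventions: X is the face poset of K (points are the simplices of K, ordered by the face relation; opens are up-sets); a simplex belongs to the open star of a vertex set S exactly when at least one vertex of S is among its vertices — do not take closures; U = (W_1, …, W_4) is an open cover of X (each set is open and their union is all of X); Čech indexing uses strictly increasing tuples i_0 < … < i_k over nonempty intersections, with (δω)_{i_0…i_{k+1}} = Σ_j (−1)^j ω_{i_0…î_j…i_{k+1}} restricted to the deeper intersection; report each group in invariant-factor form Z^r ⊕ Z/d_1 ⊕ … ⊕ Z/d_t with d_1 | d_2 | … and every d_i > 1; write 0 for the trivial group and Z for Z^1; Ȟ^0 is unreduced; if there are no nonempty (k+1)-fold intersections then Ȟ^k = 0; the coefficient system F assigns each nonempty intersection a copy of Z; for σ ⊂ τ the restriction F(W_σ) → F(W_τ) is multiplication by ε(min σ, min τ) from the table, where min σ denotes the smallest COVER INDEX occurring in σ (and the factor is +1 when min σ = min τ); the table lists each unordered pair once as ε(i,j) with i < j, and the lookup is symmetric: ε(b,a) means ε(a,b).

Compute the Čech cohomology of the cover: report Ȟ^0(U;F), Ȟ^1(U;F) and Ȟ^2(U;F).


Ȟ^0(U;F) ≅ Z; Ȟ^1(U;F) ≅ Z; Ȟ^2(U;F) ≅ 0

nonempty intersections:
  W1={{r},{p,r},{q,r},{r,s},{r,t},{q,r,s}} W2={{s},{u},{p,s},{p,u},{q,s},{r,s},{s,t},{s,u},{t,u},{p,q,s},{q,r,s},{s,t,u}} W3={{p},{p,q},{p,r},{p,s},{p,u},{p,q,s}} W4={{q},{t},{p,q},{q,r},{q,s},{r,t},{s,t},{t,u},{p,q,s},{q,r,s},{s,t,u}}
  W12={{r,s},{q,r,s}} W13={{p,r}} W14={{q,r},{r,t},{q,r,s}} W23={{p,s},{p,u},{p,q,s}} W24={{q,s},{s,t},{t,u},{p,q,s},{q,r,s},{s,t,u}} W34={{p,q},{p,q,s}}
  W124={{q,r,s}} W234={{p,q,s}}
C dims 4,6,2; δ0: rk 3, SNF 1^3; δ1: rk 2, SNF 1^2
Ȟ^0: (4−3)−0=1 ⇒ Z
Ȟ^1: (6−2)−3=1 ⇒ Z
Ȟ^2: (2−0)−2=0 ⇒ 0


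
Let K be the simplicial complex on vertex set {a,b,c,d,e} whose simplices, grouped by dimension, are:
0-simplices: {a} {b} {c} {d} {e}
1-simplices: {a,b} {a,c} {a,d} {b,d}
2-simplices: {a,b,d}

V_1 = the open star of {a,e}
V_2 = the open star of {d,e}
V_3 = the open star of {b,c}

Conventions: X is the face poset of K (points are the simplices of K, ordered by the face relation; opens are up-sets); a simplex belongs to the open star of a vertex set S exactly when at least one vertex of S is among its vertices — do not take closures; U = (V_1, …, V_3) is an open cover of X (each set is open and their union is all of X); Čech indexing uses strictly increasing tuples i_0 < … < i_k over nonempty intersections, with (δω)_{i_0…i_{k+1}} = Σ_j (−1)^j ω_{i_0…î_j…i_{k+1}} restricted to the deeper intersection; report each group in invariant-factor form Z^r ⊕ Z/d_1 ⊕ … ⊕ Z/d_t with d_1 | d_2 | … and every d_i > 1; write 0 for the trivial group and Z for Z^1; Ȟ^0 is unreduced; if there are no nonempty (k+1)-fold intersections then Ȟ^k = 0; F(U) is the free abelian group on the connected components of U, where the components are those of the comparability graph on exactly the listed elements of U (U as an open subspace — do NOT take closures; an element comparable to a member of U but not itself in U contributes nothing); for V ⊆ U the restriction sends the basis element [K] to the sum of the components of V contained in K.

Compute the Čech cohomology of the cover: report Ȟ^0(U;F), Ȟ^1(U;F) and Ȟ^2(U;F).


Ȟ^0 ≅ Z^2, Ȟ^1 ≅ 0 and Ȟ^2 ≅ 0

nonempty intersections:
  V1={{a},{e},{a,b},{a,c},{a,d},{a,b,d}} V2={{d},{e},{a,d},{b,d},{a,b,d}} V3={{b},{c},{a,b},{a,c},{b,d},{a,b,d}}
  V12={{e},{a,d},{a,b,d}} V13={{a,b},{a,c},{a,b,d}} V23={{b,d},{a,b,d}}
  V123={{a,b,d}}
components per intersection:
  V1: {{a},{a,b},{a,c},{a,d},{a,b,d}} {{e}}
  V2: {{d},{a,d},{b,d},{a,b,d}} {{e}}
  V3: {{b},{a,b},{b,d},{a,b,d}} {{c},{a,c}}
  V12: {{e}} {{a,d},{a,b,d}}
  V13: {{a,b},{a,b,d}} {{a,c}}
  V23: {{b,d},{a,b,d}}
  V123: {{a,b,d}}
C dims 6,5,1; δ0: rk 4, SNF 1^4; δ1: rk 1, SNF 1^1
Ȟ^0: (6−4)−0=2 ⇒ Z^2
Ȟ^1: (5−1)−4=0 ⇒ 0
Ȟ^2: (1−0)−1=0 ⇒ 0


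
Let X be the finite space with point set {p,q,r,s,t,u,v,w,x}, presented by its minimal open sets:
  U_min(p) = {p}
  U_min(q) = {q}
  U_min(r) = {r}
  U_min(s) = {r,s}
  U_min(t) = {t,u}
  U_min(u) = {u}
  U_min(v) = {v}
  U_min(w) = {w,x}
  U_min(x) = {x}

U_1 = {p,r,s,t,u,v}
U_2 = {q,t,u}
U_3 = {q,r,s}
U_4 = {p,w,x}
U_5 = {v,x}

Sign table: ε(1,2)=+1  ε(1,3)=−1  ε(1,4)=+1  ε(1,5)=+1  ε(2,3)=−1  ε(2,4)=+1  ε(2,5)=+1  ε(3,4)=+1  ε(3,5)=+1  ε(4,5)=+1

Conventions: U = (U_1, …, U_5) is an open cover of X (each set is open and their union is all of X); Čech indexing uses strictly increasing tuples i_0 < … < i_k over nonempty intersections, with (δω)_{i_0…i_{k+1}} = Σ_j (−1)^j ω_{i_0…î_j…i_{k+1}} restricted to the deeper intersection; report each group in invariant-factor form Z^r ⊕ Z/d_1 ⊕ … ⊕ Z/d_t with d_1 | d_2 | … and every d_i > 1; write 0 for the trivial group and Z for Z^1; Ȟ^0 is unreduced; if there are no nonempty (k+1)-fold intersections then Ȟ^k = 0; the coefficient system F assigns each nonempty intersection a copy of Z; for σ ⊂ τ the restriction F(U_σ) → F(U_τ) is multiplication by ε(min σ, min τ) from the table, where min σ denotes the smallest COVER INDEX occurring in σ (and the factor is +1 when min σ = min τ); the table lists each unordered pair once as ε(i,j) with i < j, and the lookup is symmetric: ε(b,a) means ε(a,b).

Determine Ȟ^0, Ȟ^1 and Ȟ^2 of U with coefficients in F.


Ȟ^0 ≅ Z, Ȟ^1 ≅ Z^2, Ȟ^2 ≅ 0

intersection data:
  U12={t,u} U13={r,s} U14={p} U15={v} U23={q} U45={x}
C dims 5,6; δ0: rk 4, SNF 1^4
Ȟ^0 = (5 − 4) − 0 = 1, so Ȟ^0 ≅ Z
Ȟ^1 = (6 − 0) − 4 = 2, so Ȟ^1 ≅ Z^2
Ȟ^2 = (0 − 0) − 0 = 0, so Ȟ^2 ≅ 0


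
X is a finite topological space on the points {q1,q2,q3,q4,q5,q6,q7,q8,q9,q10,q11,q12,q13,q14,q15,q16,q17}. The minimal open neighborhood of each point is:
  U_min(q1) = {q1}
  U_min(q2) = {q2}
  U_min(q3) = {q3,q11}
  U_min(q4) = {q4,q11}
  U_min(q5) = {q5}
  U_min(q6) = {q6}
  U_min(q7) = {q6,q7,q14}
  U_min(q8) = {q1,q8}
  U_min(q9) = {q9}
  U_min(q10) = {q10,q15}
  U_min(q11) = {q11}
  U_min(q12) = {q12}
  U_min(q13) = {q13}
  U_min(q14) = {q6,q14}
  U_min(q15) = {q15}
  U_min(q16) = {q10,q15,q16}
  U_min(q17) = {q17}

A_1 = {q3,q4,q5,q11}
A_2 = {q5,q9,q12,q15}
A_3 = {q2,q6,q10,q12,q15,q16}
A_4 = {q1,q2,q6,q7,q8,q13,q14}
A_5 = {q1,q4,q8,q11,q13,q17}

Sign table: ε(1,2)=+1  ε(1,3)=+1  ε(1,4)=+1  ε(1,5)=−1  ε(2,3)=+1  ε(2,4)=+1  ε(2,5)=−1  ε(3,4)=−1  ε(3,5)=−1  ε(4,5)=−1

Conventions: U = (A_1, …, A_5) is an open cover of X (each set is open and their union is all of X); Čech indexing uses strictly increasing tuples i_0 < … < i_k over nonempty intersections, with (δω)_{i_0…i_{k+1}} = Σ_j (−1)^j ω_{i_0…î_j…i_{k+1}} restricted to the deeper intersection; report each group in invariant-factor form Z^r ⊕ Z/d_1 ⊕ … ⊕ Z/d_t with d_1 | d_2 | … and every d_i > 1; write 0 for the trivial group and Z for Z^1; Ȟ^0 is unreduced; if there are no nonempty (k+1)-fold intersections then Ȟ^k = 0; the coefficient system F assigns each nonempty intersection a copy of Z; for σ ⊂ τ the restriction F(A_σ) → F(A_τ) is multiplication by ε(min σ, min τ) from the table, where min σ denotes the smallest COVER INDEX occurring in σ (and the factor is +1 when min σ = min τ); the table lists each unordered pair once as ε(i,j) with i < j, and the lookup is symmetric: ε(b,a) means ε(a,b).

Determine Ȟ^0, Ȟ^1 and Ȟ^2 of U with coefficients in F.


Ȟ^0(U;F) ≅ 0, Ȟ^1(U;F) ≅ Z/2, Ȟ^2(U;F) ≅ 0

nerve of the cover:
  A12={q5} A15={q4,q11} A23={q12,q15} A34={q2,q6} A45={q1,q8,q13}
C dims 5,5; δ0: rk 5, SNF 1^4·2
Ȟ^0 = (5 − 5) − 0 = 0, so Ȟ^0 ≅ 0
Ȟ^1 = (5 − 0) − 5 = 0 plus torsion [2], so Ȟ^1 ≅ Z/2
Ȟ^2 = (0 − 0) − 0 = 0, so Ȟ^2 ≅ 0


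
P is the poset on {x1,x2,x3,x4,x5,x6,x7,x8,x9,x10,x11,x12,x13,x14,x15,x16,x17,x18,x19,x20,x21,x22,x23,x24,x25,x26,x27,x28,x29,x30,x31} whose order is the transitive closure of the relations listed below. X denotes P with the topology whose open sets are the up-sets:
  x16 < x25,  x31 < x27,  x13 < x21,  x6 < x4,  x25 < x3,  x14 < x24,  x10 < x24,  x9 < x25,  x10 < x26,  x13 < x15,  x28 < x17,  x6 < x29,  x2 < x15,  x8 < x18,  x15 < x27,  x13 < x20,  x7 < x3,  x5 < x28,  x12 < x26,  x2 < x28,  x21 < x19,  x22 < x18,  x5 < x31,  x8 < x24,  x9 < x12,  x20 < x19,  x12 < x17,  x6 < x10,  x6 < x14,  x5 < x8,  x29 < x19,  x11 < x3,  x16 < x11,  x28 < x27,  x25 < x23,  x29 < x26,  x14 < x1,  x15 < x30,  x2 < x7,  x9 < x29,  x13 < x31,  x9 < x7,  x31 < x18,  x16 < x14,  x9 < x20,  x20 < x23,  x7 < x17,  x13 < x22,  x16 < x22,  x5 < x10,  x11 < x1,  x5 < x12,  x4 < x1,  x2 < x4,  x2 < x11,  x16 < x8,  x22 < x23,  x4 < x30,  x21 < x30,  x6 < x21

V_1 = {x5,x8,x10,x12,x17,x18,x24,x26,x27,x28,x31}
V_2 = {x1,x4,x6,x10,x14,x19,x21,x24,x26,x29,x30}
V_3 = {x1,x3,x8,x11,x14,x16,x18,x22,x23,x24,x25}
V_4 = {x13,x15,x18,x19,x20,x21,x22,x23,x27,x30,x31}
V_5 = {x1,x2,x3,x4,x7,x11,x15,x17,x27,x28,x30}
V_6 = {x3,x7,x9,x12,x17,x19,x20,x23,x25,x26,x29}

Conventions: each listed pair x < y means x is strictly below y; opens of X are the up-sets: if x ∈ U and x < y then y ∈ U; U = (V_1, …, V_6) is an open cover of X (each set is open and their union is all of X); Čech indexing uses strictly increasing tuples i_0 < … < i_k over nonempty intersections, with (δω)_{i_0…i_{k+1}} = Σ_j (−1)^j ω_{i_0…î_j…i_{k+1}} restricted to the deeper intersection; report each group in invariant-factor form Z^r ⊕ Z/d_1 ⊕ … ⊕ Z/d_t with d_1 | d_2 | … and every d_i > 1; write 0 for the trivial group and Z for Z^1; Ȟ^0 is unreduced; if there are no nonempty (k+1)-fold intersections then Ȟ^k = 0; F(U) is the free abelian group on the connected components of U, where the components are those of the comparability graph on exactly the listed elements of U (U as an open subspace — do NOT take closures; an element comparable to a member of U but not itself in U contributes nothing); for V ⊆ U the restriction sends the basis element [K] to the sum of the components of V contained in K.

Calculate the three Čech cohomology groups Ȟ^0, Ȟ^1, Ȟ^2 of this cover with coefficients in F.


nonempty intersections:
  V12={x10,x24,x26} V13={x8,x18,x24} V14={x18,x27,x31} V15={x17,x27,x28} V16={x12,x17,x26} V23={x1,x14,x24} V24={x19,x21,x30} V25={x1,x4,x30} V26={x19,x26,x29} V34={x18,x22,x23} V35={x1,x3,x11} V36={x3,x23,x25} V45={x15,x27,x30} V46={x19,x20,x23} V56={x3,x7,x17}
  V123={x24} V126={x26} V134={x18} V145={x27} V156={x17} V235={x1} V245={x30} V246={x19} V346={x23} V356={x3}
components per intersection:
  V1: {x5,x8,x10,x12,x17,x18,x24,x26,x27,x28,x31}
  V2: {x1,x4,x6,x10,x14,x19,x21,x24,x26,x29,x30}
  V3: {x1,x3,x8,x11,x14,x16,x18,x22,x23,x24,x25}
  V4: {x13,x15,x18,x19,x20,x21,x22,x23,x27,x30,x31}
  V5: {x1,x2,x3,x4,x7,x11,x15,x17,x27,x28,x30}
  V6: {x3,x7,x9,x12,x17,x19,x20,x23,x25,x26,x29}
  V12: {x10,x24,x26}
  V13: {x8,x18,x24}
  V14: {x18,x27,x31}
  V15: {x17,x27,x28}
  V16: {x12,x17,x26}
  V23: {x1,x14,x24}
  V24: {x19,x21,x30}
  V25: {x1,x4,x30}
  V26: {x19,x26,x29}
  V34: {x18,x22,x23}
  V35: {x1,x3,x11}
  V36: {x3,x23,x25}
  V45: {x15,x27,x30}
  V46: {x19,x20,x23}
  V56: {x3,x7,x17}
  V123: {x24}
  V126: {x26}
  V134: {x18}
  V145: {x27}
  V156: {x17}
  V235: {x1}
  V245: {x30}
  V246: {x19}
  V346: {x23}
  V356: {x3}
C dims 6,15,10; δ0: rk 5, SNF 1^5; δ1: rk 10, SNF 1^9·2
Ȟ^0: (6−5)−0=1 ⇒ Z
Ȟ^1: (15−10)−5=0 ⇒ 0
Ȟ^2: (10−0)−10=0 plus torsion [2] ⇒ Z/2

Ȟ^0(U;F) ≅ Z, Ȟ^1(U;F) ≅ 0 and Ȟ^2(U;F) ≅ Z/2


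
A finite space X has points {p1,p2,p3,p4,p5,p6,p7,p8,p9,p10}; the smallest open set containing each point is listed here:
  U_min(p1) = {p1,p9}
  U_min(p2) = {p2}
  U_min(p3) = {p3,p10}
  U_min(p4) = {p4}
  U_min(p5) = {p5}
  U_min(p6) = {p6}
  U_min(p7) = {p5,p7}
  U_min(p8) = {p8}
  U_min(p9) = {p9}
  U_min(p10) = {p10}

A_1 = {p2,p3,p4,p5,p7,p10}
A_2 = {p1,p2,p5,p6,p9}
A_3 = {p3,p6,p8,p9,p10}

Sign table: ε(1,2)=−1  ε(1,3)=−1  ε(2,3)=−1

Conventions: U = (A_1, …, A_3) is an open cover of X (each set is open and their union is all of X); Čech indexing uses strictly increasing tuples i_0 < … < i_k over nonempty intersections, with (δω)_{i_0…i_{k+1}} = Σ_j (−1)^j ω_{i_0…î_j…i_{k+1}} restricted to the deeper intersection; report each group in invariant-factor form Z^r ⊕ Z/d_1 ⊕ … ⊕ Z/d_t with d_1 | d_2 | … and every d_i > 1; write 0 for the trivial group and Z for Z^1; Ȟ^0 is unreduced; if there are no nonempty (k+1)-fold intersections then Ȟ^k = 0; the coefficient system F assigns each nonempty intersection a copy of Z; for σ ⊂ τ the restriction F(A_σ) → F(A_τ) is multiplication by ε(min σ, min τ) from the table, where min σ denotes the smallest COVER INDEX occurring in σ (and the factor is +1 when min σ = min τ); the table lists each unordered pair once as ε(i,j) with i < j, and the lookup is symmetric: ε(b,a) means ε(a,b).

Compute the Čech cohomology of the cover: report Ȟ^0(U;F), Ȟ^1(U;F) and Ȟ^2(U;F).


intersection data:
  A12={p2,p5} A13={p3,p10} A23={p6,p9}
C dims 3,3; δ0: rk 3, SNF 1^2·2
Ȟ^0 = (3 − 3) − 0 = 0, so Ȟ^0 ≅ 0
Ȟ^1 = (3 − 0) − 3 = 0 plus torsion [2], so Ȟ^1 ≅ Z/2
Ȟ^2 = (0 − 0) − 0 = 0, so Ȟ^2 ≅ 0

Ȟ^0 = 0, Ȟ^1 = Z/2 and Ȟ^2 = 0


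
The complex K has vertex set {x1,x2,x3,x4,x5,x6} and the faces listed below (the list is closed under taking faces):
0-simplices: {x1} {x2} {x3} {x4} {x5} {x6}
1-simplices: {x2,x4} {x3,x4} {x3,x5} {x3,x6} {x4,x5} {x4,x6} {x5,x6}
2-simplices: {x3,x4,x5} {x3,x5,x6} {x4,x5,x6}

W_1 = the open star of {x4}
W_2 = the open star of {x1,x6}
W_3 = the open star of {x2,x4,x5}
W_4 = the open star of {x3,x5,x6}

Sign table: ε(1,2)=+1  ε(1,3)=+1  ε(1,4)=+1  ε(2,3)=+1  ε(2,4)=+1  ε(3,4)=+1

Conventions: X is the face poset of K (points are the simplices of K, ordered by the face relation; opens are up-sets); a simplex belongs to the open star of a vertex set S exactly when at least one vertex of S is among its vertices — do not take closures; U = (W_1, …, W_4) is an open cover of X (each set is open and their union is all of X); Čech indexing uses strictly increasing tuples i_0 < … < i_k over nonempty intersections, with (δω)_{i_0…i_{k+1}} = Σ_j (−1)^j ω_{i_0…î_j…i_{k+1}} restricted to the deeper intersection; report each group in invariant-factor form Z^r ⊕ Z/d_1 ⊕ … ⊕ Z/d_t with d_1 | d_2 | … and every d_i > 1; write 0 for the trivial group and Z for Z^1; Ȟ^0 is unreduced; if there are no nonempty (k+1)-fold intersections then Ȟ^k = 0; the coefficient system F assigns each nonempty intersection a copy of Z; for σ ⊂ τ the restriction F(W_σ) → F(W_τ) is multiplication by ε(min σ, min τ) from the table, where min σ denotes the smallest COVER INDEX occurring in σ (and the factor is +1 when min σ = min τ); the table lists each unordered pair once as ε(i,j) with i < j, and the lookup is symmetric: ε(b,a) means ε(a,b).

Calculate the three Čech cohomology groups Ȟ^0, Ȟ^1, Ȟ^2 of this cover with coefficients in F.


nonempty intersections:
  W1={{x4},{x2,x4},{x3,x4},{x4,x5},{x4,x6},{x3,x4,x5},{x4,x5,x6}} W2={{x1},{x6},{x3,x6},{x4,x6},{x5,x6},{x3,x5,x6},{x4,x5,x6}} W3={{x2},{x4},{x5},{x2,x4},{x3,x4},{x3,x5},{x4,x5},{x4,x6},{x5,x6},{x3,x4,x5},{x3,x5,x6},{x4,x5,x6}} W4={{x3},{x5},{x6},{x3,x4},{x3,x5},{x3,x6},{x4,x5},{x4,x6},{x5,x6},{x3,x4,x5},{x3,x5,x6},{x4,x5,x6}}
  W12={{x4,x6},{x4,x5,x6}} W13={{x4},{x2,x4},{x3,x4},{x4,x5},{x4,x6},{x3,x4,x5},{x4,x5,x6}} W14={{x3,x4},{x4,x5},{x4,x6},{x3,x4,x5},{x4,x5,x6}} W23={{x4,x6},{x5,x6},{x3,x5,x6},{x4,x5,x6}} W24={{x6},{x3,x6},{x4,x6},{x5,x6},{x3,x5,x6},{x4,x5,x6}} W34={{x5},{x3,x4},{x3,x5},{x4,x5},{x4,x6},{x5,x6},{x3,x4,x5},{x3,x5,x6},{x4,x5,x6}}
  W123={{x4,x6},{x4,x5,x6}} W124={{x4,x6},{x4,x5,x6}} W134={{x3,x4},{x4,x5},{x4,x6},{x3,x4,x5},{x4,x5,x6}} W234={{x4,x6},{x5,x6},{x3,x5,x6},{x4,x5,x6}}
  W1234={{x4,x6},{x4,x5,x6}}
C dims 4,6,4,1; δ0: rk 3, SNF 1^3; δ1: rk 3, SNF 1^3; δ2: rk 1, SNF 1^1
Ȟ^0: (4−3)−0=1 ⇒ Z
Ȟ^1: (6−3)−3=0 ⇒ 0
Ȟ^2: (4−1)−3=0 ⇒ 0

Ȟ^0(U;F) ≅ Z,  Ȟ^1(U;F) ≅ 0,  Ȟ^2(U;F) ≅ 0


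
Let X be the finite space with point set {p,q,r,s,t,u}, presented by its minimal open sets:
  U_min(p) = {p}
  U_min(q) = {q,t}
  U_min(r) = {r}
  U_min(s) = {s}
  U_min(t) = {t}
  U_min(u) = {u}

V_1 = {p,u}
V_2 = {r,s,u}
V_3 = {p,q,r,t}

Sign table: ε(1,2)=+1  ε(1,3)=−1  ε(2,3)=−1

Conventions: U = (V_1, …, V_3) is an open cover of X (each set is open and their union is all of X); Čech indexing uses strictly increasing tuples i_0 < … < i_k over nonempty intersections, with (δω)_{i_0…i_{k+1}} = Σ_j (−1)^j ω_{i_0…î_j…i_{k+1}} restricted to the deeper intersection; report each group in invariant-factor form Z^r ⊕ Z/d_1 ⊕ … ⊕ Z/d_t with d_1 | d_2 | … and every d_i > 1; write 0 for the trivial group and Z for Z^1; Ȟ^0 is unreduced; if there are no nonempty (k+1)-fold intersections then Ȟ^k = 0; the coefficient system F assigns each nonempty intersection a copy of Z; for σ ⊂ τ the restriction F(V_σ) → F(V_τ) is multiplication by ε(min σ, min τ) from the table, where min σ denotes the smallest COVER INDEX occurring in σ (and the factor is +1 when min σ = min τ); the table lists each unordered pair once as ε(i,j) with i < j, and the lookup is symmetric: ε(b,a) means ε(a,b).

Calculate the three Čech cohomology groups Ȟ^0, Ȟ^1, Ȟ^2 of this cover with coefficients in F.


nerve simplices:
  V12={u} V13={p} V23={r}
C dims 3,3; δ0: rk 2, SNF 1^2
degree 0: 3−2−0 = 1 → Ȟ^0 ≅ Z
degree 1: 3−0−2 = 1 → Ȟ^1 ≅ Z
degree 2: 0−0−0 = 0 → Ȟ^2 ≅ 0

Ȟ^0(U;F) ≅ Z, Ȟ^1(U;F) ≅ Z and Ȟ^2(U;F) ≅ 0


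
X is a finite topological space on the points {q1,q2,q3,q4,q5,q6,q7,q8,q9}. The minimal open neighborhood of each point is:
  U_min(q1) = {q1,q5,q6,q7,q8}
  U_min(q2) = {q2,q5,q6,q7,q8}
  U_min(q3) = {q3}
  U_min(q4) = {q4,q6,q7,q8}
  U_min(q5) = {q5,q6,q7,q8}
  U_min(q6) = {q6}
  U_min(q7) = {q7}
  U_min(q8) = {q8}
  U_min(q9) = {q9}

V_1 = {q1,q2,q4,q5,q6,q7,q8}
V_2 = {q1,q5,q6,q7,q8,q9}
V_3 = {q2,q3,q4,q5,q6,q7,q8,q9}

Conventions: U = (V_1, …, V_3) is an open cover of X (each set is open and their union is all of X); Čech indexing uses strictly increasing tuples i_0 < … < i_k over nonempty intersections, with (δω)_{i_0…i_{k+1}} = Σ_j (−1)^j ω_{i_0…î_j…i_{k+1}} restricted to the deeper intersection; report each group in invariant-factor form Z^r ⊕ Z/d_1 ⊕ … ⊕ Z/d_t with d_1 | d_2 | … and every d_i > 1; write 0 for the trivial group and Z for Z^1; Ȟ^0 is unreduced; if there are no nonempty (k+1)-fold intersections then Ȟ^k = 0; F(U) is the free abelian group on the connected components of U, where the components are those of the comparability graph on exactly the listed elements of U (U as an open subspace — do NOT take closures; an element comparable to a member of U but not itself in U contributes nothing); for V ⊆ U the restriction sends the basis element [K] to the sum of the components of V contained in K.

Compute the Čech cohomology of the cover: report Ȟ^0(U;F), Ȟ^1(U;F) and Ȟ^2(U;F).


nonempty overlaps:
  V12={q1,q5,q6,q7,q8} V13={q2,q4,q5,q6,q7,q8} V23={q5,q6,q7,q8,q9}
  V123={q5,q6,q7,q8}
components per intersection:
  V1: {q1,q2,q4,q5,q6,q7,q8}
  V2: {q1,q5,q6,q7,q8} {q9}
  V3: {q2,q4,q5,q6,q7,q8} {q3} {q9}
  V12: {q1,q5,q6,q7,q8}
  V13: {q2,q4,q5,q6,q7,q8}
  V23: {q5,q6,q7,q8} {q9}
  V123: {q5,q6,q7,q8}
C dims 6,4,1; δ0: rk 3, SNF 1^3; δ1: rk 1, SNF 1^1
degree 0: 6−3−0 = 3 → Ȟ^0 ≅ Z^3
degree 1: 4−1−3 = 0 → Ȟ^1 ≅ 0
degree 2: 1−0−1 = 0 → Ȟ^2 ≅ 0

Ȟ^0 = Z^3, Ȟ^1 = 0, Ȟ^2 = 0


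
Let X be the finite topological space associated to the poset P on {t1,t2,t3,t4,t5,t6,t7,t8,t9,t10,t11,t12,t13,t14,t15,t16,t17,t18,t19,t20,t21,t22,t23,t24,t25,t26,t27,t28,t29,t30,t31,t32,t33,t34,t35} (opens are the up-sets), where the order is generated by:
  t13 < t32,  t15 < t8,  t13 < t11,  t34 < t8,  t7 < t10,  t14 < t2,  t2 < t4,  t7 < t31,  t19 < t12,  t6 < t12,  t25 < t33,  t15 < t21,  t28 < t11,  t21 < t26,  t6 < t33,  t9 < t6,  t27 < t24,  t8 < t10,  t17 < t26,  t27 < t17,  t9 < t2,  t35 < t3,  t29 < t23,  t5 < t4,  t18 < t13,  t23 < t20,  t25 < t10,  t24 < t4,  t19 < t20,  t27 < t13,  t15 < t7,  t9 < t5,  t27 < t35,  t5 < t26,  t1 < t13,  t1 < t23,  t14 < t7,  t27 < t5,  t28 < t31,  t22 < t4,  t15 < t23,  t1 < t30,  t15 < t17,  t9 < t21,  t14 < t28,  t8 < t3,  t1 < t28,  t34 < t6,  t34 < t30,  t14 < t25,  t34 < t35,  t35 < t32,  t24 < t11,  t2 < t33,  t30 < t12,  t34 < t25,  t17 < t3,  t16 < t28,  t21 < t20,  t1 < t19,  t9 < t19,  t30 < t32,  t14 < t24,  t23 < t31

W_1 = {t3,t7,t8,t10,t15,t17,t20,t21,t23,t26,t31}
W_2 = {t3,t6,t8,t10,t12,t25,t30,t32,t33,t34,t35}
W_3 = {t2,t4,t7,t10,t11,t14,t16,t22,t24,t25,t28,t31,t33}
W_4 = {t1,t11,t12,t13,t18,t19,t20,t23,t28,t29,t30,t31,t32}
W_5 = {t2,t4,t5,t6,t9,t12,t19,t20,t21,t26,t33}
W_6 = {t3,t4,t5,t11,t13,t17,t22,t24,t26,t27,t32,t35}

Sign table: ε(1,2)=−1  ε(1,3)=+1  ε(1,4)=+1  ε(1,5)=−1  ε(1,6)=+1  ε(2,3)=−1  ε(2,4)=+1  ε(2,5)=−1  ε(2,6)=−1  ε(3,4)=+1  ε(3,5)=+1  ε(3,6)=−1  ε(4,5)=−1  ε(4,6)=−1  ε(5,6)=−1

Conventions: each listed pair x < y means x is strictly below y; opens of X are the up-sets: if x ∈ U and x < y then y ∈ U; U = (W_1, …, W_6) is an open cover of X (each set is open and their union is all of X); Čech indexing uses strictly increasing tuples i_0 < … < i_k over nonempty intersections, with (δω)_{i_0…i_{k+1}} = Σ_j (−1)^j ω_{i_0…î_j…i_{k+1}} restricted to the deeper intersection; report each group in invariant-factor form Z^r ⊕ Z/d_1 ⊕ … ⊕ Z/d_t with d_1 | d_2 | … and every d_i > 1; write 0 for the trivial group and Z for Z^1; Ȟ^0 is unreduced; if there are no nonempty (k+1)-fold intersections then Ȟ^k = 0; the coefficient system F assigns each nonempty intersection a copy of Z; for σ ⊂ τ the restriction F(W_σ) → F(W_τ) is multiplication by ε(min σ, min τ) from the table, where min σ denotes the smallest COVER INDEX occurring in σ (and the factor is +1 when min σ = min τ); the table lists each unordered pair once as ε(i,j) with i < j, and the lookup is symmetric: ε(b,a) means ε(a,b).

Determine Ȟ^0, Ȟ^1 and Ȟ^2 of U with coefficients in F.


Ȟ^0(U;F) ≅ 0, Ȟ^1(U;F) ≅ Z/2, Ȟ^2(U;F) ≅ Z

nonempty overlaps:
  W12={t3,t8,t10} W13={t7,t10,t31} W14={t20,t23,t31} W15={t20,t21,t26} W16={t3,t17,t26} W23={t10,t25,t33} W24={t12,t30,t32} W25={t6,t12,t33} W26={t3,t32,t35} W34={t11,t28,t31} W35={t2,t4,t33} W36={t4,t11,t22,t24} W45={t12,t19,t20} W46={t11,t13,t32} W56={t4,t5,t26}
  W123={t10} W126={t3} W134={t31} W145={t20} W156={t26} W235={t33} W245={t12} W246={t32} W346={t11} W356={t4}
C dims 6,15,10; δ0: rk 6, SNF 1^5·2; δ1: rk 9, SNF 1^9
degree 0: 6−6−0 = 0 → Ȟ^0 ≅ 0
degree 1: 15−9−6 = 0 plus torsion [2] → Ȟ^1 ≅ Z/2
degree 2: 10−0−9 = 1 → Ȟ^2 ≅ Z


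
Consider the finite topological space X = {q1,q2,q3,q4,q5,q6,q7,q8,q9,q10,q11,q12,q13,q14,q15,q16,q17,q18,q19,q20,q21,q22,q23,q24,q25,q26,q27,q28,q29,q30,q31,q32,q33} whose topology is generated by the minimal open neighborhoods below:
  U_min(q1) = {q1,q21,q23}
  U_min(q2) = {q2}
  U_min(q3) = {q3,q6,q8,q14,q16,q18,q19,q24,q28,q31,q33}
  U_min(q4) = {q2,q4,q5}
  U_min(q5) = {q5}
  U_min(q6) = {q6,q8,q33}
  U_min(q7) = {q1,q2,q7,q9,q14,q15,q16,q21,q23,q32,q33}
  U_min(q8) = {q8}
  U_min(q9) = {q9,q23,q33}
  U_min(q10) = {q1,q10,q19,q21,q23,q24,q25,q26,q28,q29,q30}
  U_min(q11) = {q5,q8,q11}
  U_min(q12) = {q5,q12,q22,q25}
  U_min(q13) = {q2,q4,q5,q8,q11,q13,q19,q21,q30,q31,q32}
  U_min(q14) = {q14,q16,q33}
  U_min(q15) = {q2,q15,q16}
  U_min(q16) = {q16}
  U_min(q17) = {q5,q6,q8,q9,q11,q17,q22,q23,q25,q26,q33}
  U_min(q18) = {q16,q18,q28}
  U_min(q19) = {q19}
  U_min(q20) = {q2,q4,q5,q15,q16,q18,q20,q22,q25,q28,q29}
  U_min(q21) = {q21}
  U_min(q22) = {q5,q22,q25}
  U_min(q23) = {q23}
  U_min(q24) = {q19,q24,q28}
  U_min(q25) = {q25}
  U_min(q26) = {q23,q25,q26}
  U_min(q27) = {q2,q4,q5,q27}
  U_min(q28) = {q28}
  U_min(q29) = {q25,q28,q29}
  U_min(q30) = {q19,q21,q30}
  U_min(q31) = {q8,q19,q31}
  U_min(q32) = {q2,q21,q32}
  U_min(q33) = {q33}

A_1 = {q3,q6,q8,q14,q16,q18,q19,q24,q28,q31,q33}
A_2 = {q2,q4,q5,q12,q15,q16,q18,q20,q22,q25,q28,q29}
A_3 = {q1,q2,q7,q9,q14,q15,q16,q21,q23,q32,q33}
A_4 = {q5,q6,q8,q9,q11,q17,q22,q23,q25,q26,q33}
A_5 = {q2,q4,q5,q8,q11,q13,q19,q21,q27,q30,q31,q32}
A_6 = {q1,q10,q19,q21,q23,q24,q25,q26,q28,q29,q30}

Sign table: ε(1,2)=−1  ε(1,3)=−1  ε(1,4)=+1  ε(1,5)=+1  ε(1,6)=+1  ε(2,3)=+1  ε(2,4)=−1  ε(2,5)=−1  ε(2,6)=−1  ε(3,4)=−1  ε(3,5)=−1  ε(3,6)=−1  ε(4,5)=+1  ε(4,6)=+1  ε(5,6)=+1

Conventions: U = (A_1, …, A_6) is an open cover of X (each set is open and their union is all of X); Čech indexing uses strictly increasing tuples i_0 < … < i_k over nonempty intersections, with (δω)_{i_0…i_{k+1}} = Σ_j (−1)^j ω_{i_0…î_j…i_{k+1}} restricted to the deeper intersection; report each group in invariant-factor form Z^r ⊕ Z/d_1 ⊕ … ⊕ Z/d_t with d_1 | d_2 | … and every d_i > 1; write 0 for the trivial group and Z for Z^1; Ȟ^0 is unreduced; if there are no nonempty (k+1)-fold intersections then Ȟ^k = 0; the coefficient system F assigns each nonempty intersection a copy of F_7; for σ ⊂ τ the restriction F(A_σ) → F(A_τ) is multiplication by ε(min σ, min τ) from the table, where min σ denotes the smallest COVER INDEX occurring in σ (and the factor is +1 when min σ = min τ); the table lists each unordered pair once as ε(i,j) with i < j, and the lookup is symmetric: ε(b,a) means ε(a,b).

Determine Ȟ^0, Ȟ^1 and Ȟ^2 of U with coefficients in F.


nerve of the cover:
  A12={q16,q18,q28} A13={q14,q16,q33} A14={q6,q8,q33} A15={q8,q19,q31} A16={q19,q24,q28} A23={q2,q15,q16} A24={q5,q22,q25} A25={q2,q4,q5} A26={q25,q28,q29} A34={q9,q23,q33} A35={q2,q21,q32} A36={q1,q21,q23} A45={q5,q8,q11} A46={q23,q25,q26} A56={q19,q21,q30}
  A123={q16} A126={q28} A134={q33} A145={q8} A156={q19} A235={q2} A245={q5} A246={q25} A346={q23} A356={q21}
C dims 6,15,10; δ0: rk_F7 5; δ1: rk_F7 10
Ȟ^0 = (6 − 5) − 0 = 1, so Ȟ^0 ≅ Z/7
Ȟ^1 = (15 − 10) − 5 = 0, so Ȟ^1 ≅ 0
Ȟ^2 = (10 − 0) − 10 = 0, so Ȟ^2 ≅ 0

Ȟ^0 = Z/7, Ȟ^1 = 0, Ȟ^2 = 0


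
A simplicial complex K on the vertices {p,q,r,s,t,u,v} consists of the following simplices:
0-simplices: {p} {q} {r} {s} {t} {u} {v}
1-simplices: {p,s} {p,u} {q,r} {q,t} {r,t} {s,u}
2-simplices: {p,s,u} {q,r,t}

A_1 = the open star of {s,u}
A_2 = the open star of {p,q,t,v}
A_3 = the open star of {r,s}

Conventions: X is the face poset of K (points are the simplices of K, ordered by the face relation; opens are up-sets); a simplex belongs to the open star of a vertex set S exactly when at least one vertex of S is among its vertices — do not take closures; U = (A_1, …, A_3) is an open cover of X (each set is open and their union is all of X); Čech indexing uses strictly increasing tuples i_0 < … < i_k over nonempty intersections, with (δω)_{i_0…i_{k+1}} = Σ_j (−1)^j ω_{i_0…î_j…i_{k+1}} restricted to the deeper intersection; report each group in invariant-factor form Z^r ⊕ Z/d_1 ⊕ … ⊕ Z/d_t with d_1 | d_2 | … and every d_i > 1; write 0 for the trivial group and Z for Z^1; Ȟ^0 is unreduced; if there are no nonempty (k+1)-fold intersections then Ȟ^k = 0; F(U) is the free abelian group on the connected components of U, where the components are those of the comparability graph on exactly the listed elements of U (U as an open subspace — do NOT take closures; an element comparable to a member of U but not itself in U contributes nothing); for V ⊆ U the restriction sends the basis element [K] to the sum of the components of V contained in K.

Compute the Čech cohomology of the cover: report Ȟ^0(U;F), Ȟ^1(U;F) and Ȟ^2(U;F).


Ȟ^0 ≅ Z^3; Ȟ^1 ≅ 0; Ȟ^2 ≅ 0

nonempty intersections:
  A1={{s},{u},{p,s},{p,u},{s,u},{p,s,u}} A2={{p},{q},{t},{v},{p,s},{p,u},{q,r},{q,t},{r,t},{p,s,u},{q,r,t}} A3={{r},{s},{p,s},{q,r},{r,t},{s,u},{p,s,u},{q,r,t}}
  A12={{p,s},{p,u},{p,s,u}} A13={{s},{p,s},{s,u},{p,s,u}} A23={{p,s},{q,r},{r,t},{p,s,u},{q,r,t}}
  A123={{p,s},{p,s,u}}
components per intersection:
  A1: {{s},{u},{p,s},{p,u},{s,u},{p,s,u}}
  A2: {{p},{p,s},{p,u},{p,s,u}} {{q},{t},{q,r},{q,t},{r,t},{q,r,t}} {{v}}
  A3: {{r},{q,r},{r,t},{q,r,t}} {{s},{p,s},{s,u},{p,s,u}}
  A12: {{p,s},{p,u},{p,s,u}}
  A13: {{s},{p,s},{s,u},{p,s,u}}
  A23: {{p,s},{p,s,u}} {{q,r},{r,t},{q,r,t}}
  A123: {{p,s},{p,s,u}}
C dims 6,4,1; δ0: rk 3, SNF 1^3; δ1: rk 1, SNF 1^1
Ȟ^0: (6−3)−0=3 ⇒ Z^3
Ȟ^1: (4−1)−3=0 ⇒ 0
Ȟ^2: (1−0)−1=0 ⇒ 0


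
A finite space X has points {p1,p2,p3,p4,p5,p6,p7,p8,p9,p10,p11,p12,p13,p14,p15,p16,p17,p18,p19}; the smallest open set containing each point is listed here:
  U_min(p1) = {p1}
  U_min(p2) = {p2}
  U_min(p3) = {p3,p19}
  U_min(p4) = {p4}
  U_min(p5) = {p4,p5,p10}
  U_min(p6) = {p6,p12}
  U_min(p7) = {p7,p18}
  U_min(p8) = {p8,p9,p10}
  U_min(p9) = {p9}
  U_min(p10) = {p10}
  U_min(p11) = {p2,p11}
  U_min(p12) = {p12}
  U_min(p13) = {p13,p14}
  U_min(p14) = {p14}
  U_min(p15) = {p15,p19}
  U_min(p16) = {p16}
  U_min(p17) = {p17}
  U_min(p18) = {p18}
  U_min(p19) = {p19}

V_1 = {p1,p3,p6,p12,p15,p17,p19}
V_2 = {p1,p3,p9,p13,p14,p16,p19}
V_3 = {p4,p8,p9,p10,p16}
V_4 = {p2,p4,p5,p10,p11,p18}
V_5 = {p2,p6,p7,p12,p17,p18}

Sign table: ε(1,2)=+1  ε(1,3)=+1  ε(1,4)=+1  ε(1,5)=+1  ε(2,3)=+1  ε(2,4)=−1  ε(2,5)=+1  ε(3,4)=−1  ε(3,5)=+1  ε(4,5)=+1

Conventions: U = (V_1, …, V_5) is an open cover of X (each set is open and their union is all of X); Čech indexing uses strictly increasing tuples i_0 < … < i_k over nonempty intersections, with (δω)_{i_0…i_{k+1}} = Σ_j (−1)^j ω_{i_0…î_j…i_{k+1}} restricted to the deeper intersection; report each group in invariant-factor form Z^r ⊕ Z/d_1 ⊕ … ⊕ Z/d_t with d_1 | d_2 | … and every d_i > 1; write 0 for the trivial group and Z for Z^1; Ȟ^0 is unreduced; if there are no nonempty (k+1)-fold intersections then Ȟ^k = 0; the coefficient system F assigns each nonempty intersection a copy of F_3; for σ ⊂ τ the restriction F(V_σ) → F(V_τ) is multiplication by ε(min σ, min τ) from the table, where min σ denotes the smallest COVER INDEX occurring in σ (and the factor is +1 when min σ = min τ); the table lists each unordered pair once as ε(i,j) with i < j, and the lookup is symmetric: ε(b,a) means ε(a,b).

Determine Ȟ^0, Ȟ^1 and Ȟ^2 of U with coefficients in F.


cover nerve:
  V12={p1,p3,p19} V15={p6,p12,p17} V23={p9,p16} V34={p4,p10} V45={p2,p18}
C dims 5,5; δ0: rk_F3 5
Ȟ^0: (5−5)−0=0 ⇒ 0
Ȟ^1: (5−0)−5=0 ⇒ 0
Ȟ^2: (0−0)−0=0 ⇒ 0

Ȟ^0 ≅ 0,  Ȟ^1 ≅ 0,  Ȟ^2 ≅ 0
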